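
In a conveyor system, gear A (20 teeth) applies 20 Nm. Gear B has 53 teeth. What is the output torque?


Given: N1 = 20, N2 = 53, T1 = 20 Nm
Using T2/T1 = N2/N1
T2 = T1 * N2 / N1
T2 = 20 * 53 / 20
T2 = 1060 / 20
T2 = 53 Nm

53 Nm


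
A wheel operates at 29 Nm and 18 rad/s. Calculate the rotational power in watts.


Given: tau = 29 Nm, omega = 18 rad/s
Using P = tau * omega
P = 29 * 18
P = 522 W

522 W


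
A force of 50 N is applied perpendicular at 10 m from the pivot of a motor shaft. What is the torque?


Given: F = 50 N, r = 10 m, angle = 90 deg (perpendicular)
Using tau = F * r * sin(90)
sin(90) = 1
tau = 50 * 10 * 1
tau = 500 Nm

500 Nm


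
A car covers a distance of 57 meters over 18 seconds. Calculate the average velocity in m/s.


Given: distance d = 57 m, time t = 18 s
Using v = d / t
v = 57 / 18
v = 19/6 m/s

19/6 m/s


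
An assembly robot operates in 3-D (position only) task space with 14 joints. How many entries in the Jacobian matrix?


Given: task space dimension = 3, joints = 14
Jacobian is a 3 x 14 matrix
Total entries = rows * columns
Total = 3 * 14
Total = 42

42


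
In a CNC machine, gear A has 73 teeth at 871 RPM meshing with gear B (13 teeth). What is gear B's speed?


Given: N1 = 73 teeth, w1 = 871 RPM, N2 = 13 teeth
Using N1*w1 = N2*w2
w2 = N1*w1 / N2
w2 = 73*871 / 13
w2 = 63583 / 13
w2 = 4891 RPM

4891 RPM


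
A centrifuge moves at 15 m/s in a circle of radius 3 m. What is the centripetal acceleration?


Given: v = 15 m/s, r = 3 m
Using a_c = v^2 / r
a_c = 15^2 / 3
a_c = 225 / 3
a_c = 75 m/s^2

75 m/s^2


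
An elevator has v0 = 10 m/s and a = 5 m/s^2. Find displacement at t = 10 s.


Given: v0 = 10 m/s, a = 5 m/s^2, t = 10 s
Using s = v0*t + (1/2)*a*t^2
s = 10*10 + (1/2)*5*10^2
s = 100 + (1/2)*500
s = 100 + 250
s = 350

350 m


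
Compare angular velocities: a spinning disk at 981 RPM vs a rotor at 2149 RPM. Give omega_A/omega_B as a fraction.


Given: RPM_A = 981, RPM_B = 2149
omega = 2*pi*RPM/60, so omega_A/omega_B = RPM_A / RPM_B
omega_A/omega_B = 981 / 2149
omega_A/omega_B = 981/2149

981/2149


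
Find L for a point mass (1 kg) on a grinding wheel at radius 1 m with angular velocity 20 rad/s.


Given: m = 1 kg, r = 1 m, omega = 20 rad/s
For a point mass: I = m*r^2
I = 1*1^2 = 1*1 = 1
L = I*omega = 1*20
L = 20 kg*m^2/s

20 kg*m^2/s


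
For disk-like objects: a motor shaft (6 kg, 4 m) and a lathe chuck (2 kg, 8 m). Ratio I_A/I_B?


Given: M1=6 kg, R1=4 m, M2=2 kg, R2=8 m
For a disk: I = (1/2)*M*R^2, so I_A/I_B = (M1*R1^2)/(M2*R2^2)
M1*R1^2 = 6*16 = 96
M2*R2^2 = 2*64 = 128
I_A/I_B = 96/128 = 3/4

3/4


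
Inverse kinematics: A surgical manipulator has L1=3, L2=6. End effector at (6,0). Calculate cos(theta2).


Given: L1 = 3, L2 = 6, target (x, y) = (6, 0)
Using cos(theta2) = (x^2 + y^2 - L1^2 - L2^2) / (2*L1*L2)
x^2 + y^2 = 6^2 + 0 = 36
L1^2 + L2^2 = 9 + 36 = 45
Numerator = 36 - 45 = -9
Denominator = 2*3*6 = 36
cos(theta2) = -9/36 = -1/4

-1/4


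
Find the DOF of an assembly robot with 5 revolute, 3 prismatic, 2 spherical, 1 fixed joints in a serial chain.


Given: serial robot with 5 revolute, 3 prismatic, 2 spherical, 1 fixed joints
DOF contribution per joint type: revolute=1, prismatic=1, spherical=3, fixed=0
DOF = 5*1 + 3*1 + 2*3 + 1*0
DOF = 14

14


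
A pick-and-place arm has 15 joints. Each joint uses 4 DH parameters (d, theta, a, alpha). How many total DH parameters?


Given: 15 joints, 4 DH parameters per joint (d, theta, a, alpha)
Total DH parameters = number_of_joints * 4
Total = 15 * 4
Total = 60

60


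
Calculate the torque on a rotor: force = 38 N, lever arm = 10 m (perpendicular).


Given: F = 38 N, r = 10 m, angle = 90 deg (perpendicular)
Using tau = F * r * sin(90)
sin(90) = 1
tau = 38 * 10 * 1
tau = 380 Nm

380 Nm


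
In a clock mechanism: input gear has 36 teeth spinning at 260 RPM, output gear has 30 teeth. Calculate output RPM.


Given: N1 = 36 teeth, w1 = 260 RPM, N2 = 30 teeth
Using N1*w1 = N2*w2
w2 = N1*w1 / N2
w2 = 36*260 / 30
w2 = 9360 / 30
w2 = 312 RPM

312 RPM


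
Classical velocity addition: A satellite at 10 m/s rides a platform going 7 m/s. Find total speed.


Given: object velocity = 10 m/s, platform velocity = 7 m/s (same direction)
Using classical velocity addition: v_total = v_object + v_platform
v_total = 10 + 7
v_total = 17 m/s

17 m/s


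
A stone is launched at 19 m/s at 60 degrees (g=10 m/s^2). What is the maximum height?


Given: v0 = 19 m/s, theta = 60 deg, g = 10 m/s^2
sin^2(60) = 3/4
Using H = v0^2 * sin^2(theta) / (2*g)
H = 19^2 * 3/4 / (2*10)
H = 361 * 3/4 / 20
H = 1083/4 / 20
H = 1083/80 m

1083/80 m


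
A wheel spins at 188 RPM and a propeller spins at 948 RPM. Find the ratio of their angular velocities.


Given: RPM_A = 188, RPM_B = 948
omega = 2*pi*RPM/60, so omega_A/omega_B = RPM_A / RPM_B
omega_A/omega_B = 188 / 948
omega_A/omega_B = 47/237

47/237


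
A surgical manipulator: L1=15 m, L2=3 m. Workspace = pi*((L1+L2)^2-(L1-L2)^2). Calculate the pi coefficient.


Given: L1 = 15, L2 = 3
(L1+L2)^2 = (18)^2 = 324
(L1-L2)^2 = (12)^2 = 144
Difference = 324 - 144 = 180
This equals 4*L1*L2 = 4*15*3 = 180
Workspace area = 180*pi

180


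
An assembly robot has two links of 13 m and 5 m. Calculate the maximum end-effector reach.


Given: L1 = 13 m, L2 = 5 m
For a 2-link planar arm, max reach = L1 + L2 (fully extended)
Max reach = 13 + 5
Max reach = 18 m

18 m


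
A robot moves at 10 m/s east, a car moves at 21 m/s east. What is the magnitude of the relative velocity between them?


Given: v_A = 10 m/s east, v_B = 21 m/s east
Both move in the same direction; relative speed = |v_A - v_B|
|10 - 21| = |-11|
= 11 m/s

11 m/s


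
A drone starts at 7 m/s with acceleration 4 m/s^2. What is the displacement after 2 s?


Given: v0 = 7 m/s, a = 4 m/s^2, t = 2 s
Using s = v0*t + (1/2)*a*t^2
s = 7*2 + (1/2)*4*2^2
s = 14 + (1/2)*16
s = 14 + 8
s = 22

22 m


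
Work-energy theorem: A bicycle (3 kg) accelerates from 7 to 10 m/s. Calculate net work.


Given: m = 3 kg, v0 = 7 m/s, v = 10 m/s
Using W = (1/2)*m*(v^2 - v0^2)
v^2 = 10^2 = 100
v0^2 = 7^2 = 49
v^2 - v0^2 = 100 - 49 = 51
W = (1/2)*3*51 = 153/2 J

153/2 J


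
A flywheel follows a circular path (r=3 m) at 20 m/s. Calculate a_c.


Given: v = 20 m/s, r = 3 m
Using a_c = v^2 / r
a_c = 20^2 / 3
a_c = 400 / 3
a_c = 400/3 m/s^2

400/3 m/s^2


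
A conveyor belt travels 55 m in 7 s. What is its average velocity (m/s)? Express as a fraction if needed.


Given: distance d = 55 m, time t = 7 s
Using v = d / t
v = 55 / 7
v = 55/7 m/s

55/7 m/s


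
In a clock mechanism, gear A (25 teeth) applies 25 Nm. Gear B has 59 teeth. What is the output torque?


Given: N1 = 25, N2 = 59, T1 = 25 Nm
Using T2/T1 = N2/N1
T2 = T1 * N2 / N1
T2 = 25 * 59 / 25
T2 = 1475 / 25
T2 = 59 Nm

59 Nm


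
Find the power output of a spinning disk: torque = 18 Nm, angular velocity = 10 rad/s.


Given: tau = 18 Nm, omega = 10 rad/s
Using P = tau * omega
P = 18 * 10
P = 180 W

180 W


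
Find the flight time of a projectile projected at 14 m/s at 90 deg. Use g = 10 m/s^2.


Given: v0 = 14 m/s, theta = 90 deg, g = 10 m/s^2
sin(90) = 1
Using T = 2*v0*sin(theta) / g
T = 2*14*1 / 10
T = 28 / 10
T = 14/5 s

14/5 s


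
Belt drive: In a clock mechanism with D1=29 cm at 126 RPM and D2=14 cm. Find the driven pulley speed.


Given: D1 = 29 cm, w1 = 126 RPM, D2 = 14 cm
Using D1*w1 = D2*w2
w2 = D1*w1 / D2
w2 = 29*126 / 14
w2 = 3654 / 14
w2 = 261 RPM

261 RPM


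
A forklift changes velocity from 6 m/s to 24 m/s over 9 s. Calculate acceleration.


Given: initial velocity v0 = 6 m/s, final velocity v = 24 m/s, time t = 9 s
Using a = (v - v0) / t
a = (24 - 6) / 9
a = 18 / 9
a = 2 m/s^2

2 m/s^2


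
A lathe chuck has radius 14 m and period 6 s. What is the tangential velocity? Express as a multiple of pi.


Given: radius r = 14 m, period T = 6 s
Using v = 2*pi*r / T
v = 2*pi*14 / 6
v = 28*pi / 6
v = 14/3*pi m/s

14/3*pi m/s


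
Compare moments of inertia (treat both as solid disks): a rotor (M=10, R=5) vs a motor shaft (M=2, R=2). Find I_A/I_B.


Given: M1=10 kg, R1=5 m, M2=2 kg, R2=2 m
For a disk: I = (1/2)*M*R^2, so I_A/I_B = (M1*R1^2)/(M2*R2^2)
M1*R1^2 = 10*25 = 250
M2*R2^2 = 2*4 = 8
I_A/I_B = 250/8 = 125/4

125/4


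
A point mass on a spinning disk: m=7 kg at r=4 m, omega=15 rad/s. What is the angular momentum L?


Given: m = 7 kg, r = 4 m, omega = 15 rad/s
For a point mass: I = m*r^2
I = 7*4^2 = 7*16 = 112
L = I*omega = 112*15
L = 1680 kg*m^2/s

1680 kg*m^2/s


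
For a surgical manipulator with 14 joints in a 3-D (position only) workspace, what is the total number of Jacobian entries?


Given: task space dimension = 3, joints = 14
Jacobian is a 3 x 14 matrix
Total entries = rows * columns
Total = 3 * 14
Total = 42

42


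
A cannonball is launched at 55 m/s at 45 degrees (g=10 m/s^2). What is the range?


Given: v0 = 55 m/s, theta = 45 deg, g = 10 m/s^2
sin(2*45) = sin(90) = 1
Using R = v0^2 * sin(2*theta) / g
R = 55^2 * 1 / 10
R = 3025 / 10
R = 605/2 m

605/2 m


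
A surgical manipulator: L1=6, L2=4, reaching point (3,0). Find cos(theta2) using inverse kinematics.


Given: L1 = 6, L2 = 4, target (x, y) = (3, 0)
Using cos(theta2) = (x^2 + y^2 - L1^2 - L2^2) / (2*L1*L2)
x^2 + y^2 = 3^2 + 0 = 9
L1^2 + L2^2 = 36 + 16 = 52
Numerator = 9 - 52 = -43
Denominator = 2*6*4 = 48
cos(theta2) = -43/48 = -43/48

-43/48


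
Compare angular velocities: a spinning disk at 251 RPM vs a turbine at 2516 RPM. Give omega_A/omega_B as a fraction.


Given: RPM_A = 251, RPM_B = 2516
omega = 2*pi*RPM/60, so omega_A/omega_B = RPM_A / RPM_B
omega_A/omega_B = 251 / 2516
omega_A/omega_B = 251/2516

251/2516


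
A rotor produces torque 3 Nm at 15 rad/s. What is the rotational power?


Given: tau = 3 Nm, omega = 15 rad/s
Using P = tau * omega
P = 3 * 15
P = 45 W

45 W


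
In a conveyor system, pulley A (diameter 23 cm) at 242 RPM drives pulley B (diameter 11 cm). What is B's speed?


Given: D1 = 23 cm, w1 = 242 RPM, D2 = 11 cm
Using D1*w1 = D2*w2
w2 = D1*w1 / D2
w2 = 23*242 / 11
w2 = 5566 / 11
w2 = 506 RPM

506 RPM


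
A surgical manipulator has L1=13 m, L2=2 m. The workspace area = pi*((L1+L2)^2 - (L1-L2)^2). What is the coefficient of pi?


Given: L1 = 13, L2 = 2
(L1+L2)^2 = (15)^2 = 225
(L1-L2)^2 = (11)^2 = 121
Difference = 225 - 121 = 104
This equals 4*L1*L2 = 4*13*2 = 104
Workspace area = 104*pi

104


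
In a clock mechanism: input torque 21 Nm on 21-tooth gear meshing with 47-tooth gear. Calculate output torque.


Given: N1 = 21, N2 = 47, T1 = 21 Nm
Using T2/T1 = N2/N1
T2 = T1 * N2 / N1
T2 = 21 * 47 / 21
T2 = 987 / 21
T2 = 47 Nm

47 Nm


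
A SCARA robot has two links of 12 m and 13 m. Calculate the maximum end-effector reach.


Given: L1 = 12 m, L2 = 13 m
For a 2-link planar arm, max reach = L1 + L2 (fully extended)
Max reach = 12 + 13
Max reach = 25 m

25 m


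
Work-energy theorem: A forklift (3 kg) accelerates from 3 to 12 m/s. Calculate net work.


Given: m = 3 kg, v0 = 3 m/s, v = 12 m/s
Using W = (1/2)*m*(v^2 - v0^2)
v^2 = 12^2 = 144
v0^2 = 3^2 = 9
v^2 - v0^2 = 144 - 9 = 135
W = (1/2)*3*135 = 405/2 J

405/2 J


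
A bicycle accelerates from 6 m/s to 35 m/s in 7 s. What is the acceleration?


Given: initial velocity v0 = 6 m/s, final velocity v = 35 m/s, time t = 7 s
Using a = (v - v0) / t
a = (35 - 6) / 7
a = 29 / 7
a = 29/7 m/s^2

29/7 m/s^2


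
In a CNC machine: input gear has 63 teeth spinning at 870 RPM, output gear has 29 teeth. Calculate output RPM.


Given: N1 = 63 teeth, w1 = 870 RPM, N2 = 29 teeth
Using N1*w1 = N2*w2
w2 = N1*w1 / N2
w2 = 63*870 / 29
w2 = 54810 / 29
w2 = 1890 RPM

1890 RPM


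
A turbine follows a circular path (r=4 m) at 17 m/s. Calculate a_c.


Given: v = 17 m/s, r = 4 m
Using a_c = v^2 / r
a_c = 17^2 / 4
a_c = 289 / 4
a_c = 289/4 m/s^2

289/4 m/s^2


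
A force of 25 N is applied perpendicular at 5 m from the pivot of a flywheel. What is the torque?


Given: F = 25 N, r = 5 m, angle = 90 deg (perpendicular)
Using tau = F * r * sin(90)
sin(90) = 1
tau = 25 * 5 * 1
tau = 125 Nm

125 Nm


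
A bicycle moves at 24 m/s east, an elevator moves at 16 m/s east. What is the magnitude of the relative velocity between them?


Given: v_A = 24 m/s east, v_B = 16 m/s east
Both move in the same direction; relative speed = |v_A - v_B|
|24 - 16| = |8|
= 8 m/s

8 m/s


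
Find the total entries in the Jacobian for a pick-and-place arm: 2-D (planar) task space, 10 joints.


Given: task space dimension = 2, joints = 10
Jacobian is a 2 x 10 matrix
Total entries = rows * columns
Total = 2 * 10
Total = 20

20


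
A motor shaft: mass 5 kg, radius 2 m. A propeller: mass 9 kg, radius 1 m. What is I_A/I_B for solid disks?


Given: M1=5 kg, R1=2 m, M2=9 kg, R2=1 m
For a disk: I = (1/2)*M*R^2, so I_A/I_B = (M1*R1^2)/(M2*R2^2)
M1*R1^2 = 5*4 = 20
M2*R2^2 = 9*1 = 9
I_A/I_B = 20/9 = 20/9

20/9


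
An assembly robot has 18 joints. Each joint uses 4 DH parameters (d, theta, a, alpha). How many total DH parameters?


Given: 18 joints, 4 DH parameters per joint (d, theta, a, alpha)
Total DH parameters = number_of_joints * 4
Total = 18 * 4
Total = 72

72


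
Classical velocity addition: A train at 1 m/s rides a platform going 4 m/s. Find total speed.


Given: object velocity = 1 m/s, platform velocity = 4 m/s (same direction)
Using classical velocity addition: v_total = v_object + v_platform
v_total = 1 + 4
v_total = 5 m/s

5 m/s


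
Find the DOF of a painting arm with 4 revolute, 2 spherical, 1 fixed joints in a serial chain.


Given: serial robot with 4 revolute, 2 spherical, 1 fixed joints
DOF contribution per joint type: revolute=1, prismatic=1, spherical=3, fixed=0
DOF = 4*1 + 2*3 + 1*0
DOF = 10

10


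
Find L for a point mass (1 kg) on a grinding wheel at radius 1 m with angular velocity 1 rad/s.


Given: m = 1 kg, r = 1 m, omega = 1 rad/s
For a point mass: I = m*r^2
I = 1*1^2 = 1*1 = 1
L = I*omega = 1*1
L = 1 kg*m^2/s

1 kg*m^2/s


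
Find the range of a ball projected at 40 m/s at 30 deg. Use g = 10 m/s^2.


Given: v0 = 40 m/s, theta = 30 deg, g = 10 m/s^2
sin(2*30) = sin(60) = sqrt(3)/2
Using R = v0^2 * sin(2*theta) / g
R = 40^2 * (sqrt(3)/2) / 10
R = 1600 * sqrt(3) / 20
R = 80*sqrt(3) m

80*sqrt(3) m


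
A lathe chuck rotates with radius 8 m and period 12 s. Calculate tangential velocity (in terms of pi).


Given: radius r = 8 m, period T = 12 s
Using v = 2*pi*r / T
v = 2*pi*8 / 12
v = 16*pi / 12
v = 4/3*pi m/s

4/3*pi m/s


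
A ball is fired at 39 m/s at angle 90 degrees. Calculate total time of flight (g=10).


Given: v0 = 39 m/s, theta = 90 deg, g = 10 m/s^2
sin(90) = 1
Using T = 2*v0*sin(theta) / g
T = 2*39*1 / 10
T = 78 / 10
T = 39/5 s

39/5 s


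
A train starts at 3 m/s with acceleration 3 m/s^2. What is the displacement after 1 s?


Given: v0 = 3 m/s, a = 3 m/s^2, t = 1 s
Using s = v0*t + (1/2)*a*t^2
s = 3*1 + (1/2)*3*1^2
s = 3 + (1/2)*3
s = 3 + 3/2
s = 9/2

9/2 m


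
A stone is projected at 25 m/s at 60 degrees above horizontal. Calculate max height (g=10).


Given: v0 = 25 m/s, theta = 60 deg, g = 10 m/s^2
sin^2(60) = 3/4
Using H = v0^2 * sin^2(theta) / (2*g)
H = 25^2 * 3/4 / (2*10)
H = 625 * 3/4 / 20
H = 1875/4 / 20
H = 375/16 m

375/16 m


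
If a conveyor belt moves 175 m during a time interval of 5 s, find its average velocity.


Given: distance d = 175 m, time t = 5 s
Using v = d / t
v = 175 / 5
v = 35 m/s

35 m/s


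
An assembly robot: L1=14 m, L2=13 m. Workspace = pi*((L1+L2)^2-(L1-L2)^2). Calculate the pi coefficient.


Given: L1 = 14, L2 = 13
(L1+L2)^2 = (27)^2 = 729
(L1-L2)^2 = (1)^2 = 1
Difference = 729 - 1 = 728
This equals 4*L1*L2 = 4*14*13 = 728
Workspace area = 728*pi

728


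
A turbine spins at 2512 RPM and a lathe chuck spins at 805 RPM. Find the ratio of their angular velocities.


Given: RPM_A = 2512, RPM_B = 805
omega = 2*pi*RPM/60, so omega_A/omega_B = RPM_A / RPM_B
omega_A/omega_B = 2512 / 805
omega_A/omega_B = 2512/805

2512/805


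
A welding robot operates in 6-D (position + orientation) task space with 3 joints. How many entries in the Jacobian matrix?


Given: task space dimension = 6, joints = 3
Jacobian is a 6 x 3 matrix
Total entries = rows * columns
Total = 6 * 3
Total = 18

18


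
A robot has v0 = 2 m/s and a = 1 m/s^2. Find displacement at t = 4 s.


Given: v0 = 2 m/s, a = 1 m/s^2, t = 4 s
Using s = v0*t + (1/2)*a*t^2
s = 2*4 + (1/2)*1*4^2
s = 8 + (1/2)*16
s = 8 + 8
s = 16

16 m


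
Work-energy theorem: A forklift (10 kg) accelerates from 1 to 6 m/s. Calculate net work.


Given: m = 10 kg, v0 = 1 m/s, v = 6 m/s
Using W = (1/2)*m*(v^2 - v0^2)
v^2 = 6^2 = 36
v0^2 = 1^2 = 1
v^2 - v0^2 = 36 - 1 = 35
W = (1/2)*10*35 = 175 J

175 J


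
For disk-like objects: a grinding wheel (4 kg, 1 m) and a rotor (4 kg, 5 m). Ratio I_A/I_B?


Given: M1=4 kg, R1=1 m, M2=4 kg, R2=5 m
For a disk: I = (1/2)*M*R^2, so I_A/I_B = (M1*R1^2)/(M2*R2^2)
M1*R1^2 = 4*1 = 4
M2*R2^2 = 4*25 = 100
I_A/I_B = 4/100 = 1/25

1/25


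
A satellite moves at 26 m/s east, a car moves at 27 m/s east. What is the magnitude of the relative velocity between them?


Given: v_A = 26 m/s east, v_B = 27 m/s east
Both move in the same direction; relative speed = |v_A - v_B|
|26 - 27| = |-1|
= 1 m/s

1 m/s


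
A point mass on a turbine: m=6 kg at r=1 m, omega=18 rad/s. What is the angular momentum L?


Given: m = 6 kg, r = 1 m, omega = 18 rad/s
For a point mass: I = m*r^2
I = 6*1^2 = 6*1 = 6
L = I*omega = 6*18
L = 108 kg*m^2/s

108 kg*m^2/s


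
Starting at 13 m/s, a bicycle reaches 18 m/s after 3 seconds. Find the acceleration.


Given: initial velocity v0 = 13 m/s, final velocity v = 18 m/s, time t = 3 s
Using a = (v - v0) / t
a = (18 - 13) / 3
a = 5 / 3
a = 5/3 m/s^2

5/3 m/s^2


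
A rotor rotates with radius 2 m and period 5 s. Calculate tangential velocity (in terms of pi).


Given: radius r = 2 m, period T = 5 s
Using v = 2*pi*r / T
v = 2*pi*2 / 5
v = 4*pi / 5
v = 4/5*pi m/s

4/5*pi m/s


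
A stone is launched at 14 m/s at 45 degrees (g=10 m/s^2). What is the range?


Given: v0 = 14 m/s, theta = 45 deg, g = 10 m/s^2
sin(2*45) = sin(90) = 1
Using R = v0^2 * sin(2*theta) / g
R = 14^2 * 1 / 10
R = 196 / 10
R = 98/5 m

98/5 m


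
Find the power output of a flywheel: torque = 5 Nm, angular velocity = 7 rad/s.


Given: tau = 5 Nm, omega = 7 rad/s
Using P = tau * omega
P = 5 * 7
P = 35 W

35 W


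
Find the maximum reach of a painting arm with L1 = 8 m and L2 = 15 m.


Given: L1 = 8 m, L2 = 15 m
For a 2-link planar arm, max reach = L1 + L2 (fully extended)
Max reach = 8 + 15
Max reach = 23 m

23 m


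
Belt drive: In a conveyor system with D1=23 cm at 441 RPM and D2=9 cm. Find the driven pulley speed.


Given: D1 = 23 cm, w1 = 441 RPM, D2 = 9 cm
Using D1*w1 = D2*w2
w2 = D1*w1 / D2
w2 = 23*441 / 9
w2 = 10143 / 9
w2 = 1127 RPM

1127 RPM


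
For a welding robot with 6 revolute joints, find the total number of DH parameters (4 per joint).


Given: 6 joints, 4 DH parameters per joint (d, theta, a, alpha)
Total DH parameters = number_of_joints * 4
Total = 6 * 4
Total = 24

24


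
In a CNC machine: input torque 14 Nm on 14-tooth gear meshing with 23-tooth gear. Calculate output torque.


Given: N1 = 14, N2 = 23, T1 = 14 Nm
Using T2/T1 = N2/N1
T2 = T1 * N2 / N1
T2 = 14 * 23 / 14
T2 = 322 / 14
T2 = 23 Nm

23 Nm


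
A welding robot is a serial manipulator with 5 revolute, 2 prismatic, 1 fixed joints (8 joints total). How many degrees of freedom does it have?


Given: serial robot with 5 revolute, 2 prismatic, 1 fixed joints
DOF contribution per joint type: revolute=1, prismatic=1, spherical=3, fixed=0
DOF = 5*1 + 2*1 + 1*0
DOF = 7

7


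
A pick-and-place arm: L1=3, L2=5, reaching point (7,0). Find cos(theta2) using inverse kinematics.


Given: L1 = 3, L2 = 5, target (x, y) = (7, 0)
Using cos(theta2) = (x^2 + y^2 - L1^2 - L2^2) / (2*L1*L2)
x^2 + y^2 = 7^2 + 0 = 49
L1^2 + L2^2 = 9 + 25 = 34
Numerator = 49 - 34 = 15
Denominator = 2*3*5 = 30
cos(theta2) = 15/30 = 1/2

1/2


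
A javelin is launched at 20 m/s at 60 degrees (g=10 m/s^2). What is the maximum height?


Given: v0 = 20 m/s, theta = 60 deg, g = 10 m/s^2
sin^2(60) = 3/4
Using H = v0^2 * sin^2(theta) / (2*g)
H = 20^2 * 3/4 / (2*10)
H = 400 * 3/4 / 20
H = 300 / 20
H = 15 m

15 m


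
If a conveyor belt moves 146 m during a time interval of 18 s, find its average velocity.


Given: distance d = 146 m, time t = 18 s
Using v = d / t
v = 146 / 18
v = 73/9 m/s

73/9 m/s


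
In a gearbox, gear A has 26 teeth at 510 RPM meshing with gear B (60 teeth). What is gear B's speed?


Given: N1 = 26 teeth, w1 = 510 RPM, N2 = 60 teeth
Using N1*w1 = N2*w2
w2 = N1*w1 / N2
w2 = 26*510 / 60
w2 = 13260 / 60
w2 = 221 RPM

221 RPM


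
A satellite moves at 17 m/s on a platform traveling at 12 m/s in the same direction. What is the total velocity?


Given: object velocity = 17 m/s, platform velocity = 12 m/s (same direction)
Using classical velocity addition: v_total = v_object + v_platform
v_total = 17 + 12
v_total = 29 m/s

29 m/s


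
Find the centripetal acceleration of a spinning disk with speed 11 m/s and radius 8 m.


Given: v = 11 m/s, r = 8 m
Using a_c = v^2 / r
a_c = 11^2 / 8
a_c = 121 / 8
a_c = 121/8 m/s^2

121/8 m/s^2


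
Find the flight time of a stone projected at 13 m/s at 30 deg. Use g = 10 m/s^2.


Given: v0 = 13 m/s, theta = 30 deg, g = 10 m/s^2
sin(30) = 1/2
Using T = 2*v0*sin(theta) / g
T = 2*13*1/2 / 10
T = 13 / 10
T = 13/10 s

13/10 s


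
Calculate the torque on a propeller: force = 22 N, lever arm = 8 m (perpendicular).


Given: F = 22 N, r = 8 m, angle = 90 deg (perpendicular)
Using tau = F * r * sin(90)
sin(90) = 1
tau = 22 * 8 * 1
tau = 176 Nm

176 Nm


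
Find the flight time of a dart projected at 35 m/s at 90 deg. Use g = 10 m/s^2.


Given: v0 = 35 m/s, theta = 90 deg, g = 10 m/s^2
sin(90) = 1
Using T = 2*v0*sin(theta) / g
T = 2*35*1 / 10
T = 70 / 10
T = 7 s

7 s


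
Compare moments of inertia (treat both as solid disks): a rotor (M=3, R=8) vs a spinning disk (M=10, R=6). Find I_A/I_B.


Given: M1=3 kg, R1=8 m, M2=10 kg, R2=6 m
For a disk: I = (1/2)*M*R^2, so I_A/I_B = (M1*R1^2)/(M2*R2^2)
M1*R1^2 = 3*64 = 192
M2*R2^2 = 10*36 = 360
I_A/I_B = 192/360 = 8/15

8/15


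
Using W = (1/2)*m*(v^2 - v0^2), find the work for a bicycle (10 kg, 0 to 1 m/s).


Given: m = 10 kg, v0 = 0 m/s, v = 1 m/s
Using W = (1/2)*m*(v^2 - v0^2)
v^2 = 1^2 = 1
v0^2 = 0^2 = 0
v^2 - v0^2 = 1 - 0 = 1
W = (1/2)*10*1 = 5 J

5 J


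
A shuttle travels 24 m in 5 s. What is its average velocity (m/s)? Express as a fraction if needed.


Given: distance d = 24 m, time t = 5 s
Using v = d / t
v = 24 / 5
v = 24/5 m/s

24/5 m/s


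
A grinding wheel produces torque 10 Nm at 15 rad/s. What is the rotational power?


Given: tau = 10 Nm, omega = 15 rad/s
Using P = tau * omega
P = 10 * 15
P = 150 W

150 W


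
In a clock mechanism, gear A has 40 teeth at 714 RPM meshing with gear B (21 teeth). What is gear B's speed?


Given: N1 = 40 teeth, w1 = 714 RPM, N2 = 21 teeth
Using N1*w1 = N2*w2
w2 = N1*w1 / N2
w2 = 40*714 / 21
w2 = 28560 / 21
w2 = 1360 RPM

1360 RPM


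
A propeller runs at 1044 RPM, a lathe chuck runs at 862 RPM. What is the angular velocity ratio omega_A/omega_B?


Given: RPM_A = 1044, RPM_B = 862
omega = 2*pi*RPM/60, so omega_A/omega_B = RPM_A / RPM_B
omega_A/omega_B = 1044 / 862
omega_A/omega_B = 522/431

522/431


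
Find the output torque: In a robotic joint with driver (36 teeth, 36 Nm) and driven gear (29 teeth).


Given: N1 = 36, N2 = 29, T1 = 36 Nm
Using T2/T1 = N2/N1
T2 = T1 * N2 / N1
T2 = 36 * 29 / 36
T2 = 1044 / 36
T2 = 29 Nm

29 Nm


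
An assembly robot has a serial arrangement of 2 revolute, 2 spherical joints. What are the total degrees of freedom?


Given: serial robot with 2 revolute, 2 spherical joints
DOF contribution per joint type: revolute=1, prismatic=1, spherical=3, fixed=0
DOF = 2*1 + 2*3
DOF = 8

8


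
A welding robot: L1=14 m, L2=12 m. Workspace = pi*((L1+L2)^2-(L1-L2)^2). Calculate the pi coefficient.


Given: L1 = 14, L2 = 12
(L1+L2)^2 = (26)^2 = 676
(L1-L2)^2 = (2)^2 = 4
Difference = 676 - 4 = 672
This equals 4*L1*L2 = 4*14*12 = 672
Workspace area = 672*pi

672


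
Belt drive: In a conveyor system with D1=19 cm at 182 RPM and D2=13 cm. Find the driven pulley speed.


Given: D1 = 19 cm, w1 = 182 RPM, D2 = 13 cm
Using D1*w1 = D2*w2
w2 = D1*w1 / D2
w2 = 19*182 / 13
w2 = 3458 / 13
w2 = 266 RPM

266 RPM


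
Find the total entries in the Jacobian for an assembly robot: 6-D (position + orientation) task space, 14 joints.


Given: task space dimension = 6, joints = 14
Jacobian is a 6 x 14 matrix
Total entries = rows * columns
Total = 6 * 14
Total = 84

84


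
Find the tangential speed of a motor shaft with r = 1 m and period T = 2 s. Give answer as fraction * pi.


Given: radius r = 1 m, period T = 2 s
Using v = 2*pi*r / T
v = 2*pi*1 / 2
v = 2*pi / 2
v = 1*pi m/s

1*pi m/s


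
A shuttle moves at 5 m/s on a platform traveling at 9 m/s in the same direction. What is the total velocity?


Given: object velocity = 5 m/s, platform velocity = 9 m/s (same direction)
Using classical velocity addition: v_total = v_object + v_platform
v_total = 5 + 9
v_total = 14 m/s

14 m/s


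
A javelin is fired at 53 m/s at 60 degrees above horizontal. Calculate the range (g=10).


Given: v0 = 53 m/s, theta = 60 deg, g = 10 m/s^2
sin(2*60) = sin(120) = sqrt(3)/2
Using R = v0^2 * sin(2*theta) / g
R = 53^2 * (sqrt(3)/2) / 10
R = 2809 * sqrt(3) / 20
R = 2809/20*sqrt(3) m

2809/20*sqrt(3) m


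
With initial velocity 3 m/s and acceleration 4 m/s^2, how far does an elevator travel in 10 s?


Given: v0 = 3 m/s, a = 4 m/s^2, t = 10 s
Using s = v0*t + (1/2)*a*t^2
s = 3*10 + (1/2)*4*10^2
s = 30 + (1/2)*400
s = 30 + 200
s = 230

230 m


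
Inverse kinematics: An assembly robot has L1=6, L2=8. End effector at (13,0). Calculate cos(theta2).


Given: L1 = 6, L2 = 8, target (x, y) = (13, 0)
Using cos(theta2) = (x^2 + y^2 - L1^2 - L2^2) / (2*L1*L2)
x^2 + y^2 = 13^2 + 0 = 169
L1^2 + L2^2 = 36 + 64 = 100
Numerator = 169 - 100 = 69
Denominator = 2*6*8 = 96
cos(theta2) = 69/96 = 23/32

23/32


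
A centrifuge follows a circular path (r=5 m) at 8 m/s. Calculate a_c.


Given: v = 8 m/s, r = 5 m
Using a_c = v^2 / r
a_c = 8^2 / 5
a_c = 64 / 5
a_c = 64/5 m/s^2

64/5 m/s^2


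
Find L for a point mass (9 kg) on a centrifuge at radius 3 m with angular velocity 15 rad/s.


Given: m = 9 kg, r = 3 m, omega = 15 rad/s
For a point mass: I = m*r^2
I = 9*3^2 = 9*9 = 81
L = I*omega = 81*15
L = 1215 kg*m^2/s

1215 kg*m^2/s


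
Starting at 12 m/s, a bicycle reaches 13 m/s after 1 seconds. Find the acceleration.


Given: initial velocity v0 = 12 m/s, final velocity v = 13 m/s, time t = 1 s
Using a = (v - v0) / t
a = (13 - 12) / 1
a = 1 / 1
a = 1 m/s^2

1 m/s^2


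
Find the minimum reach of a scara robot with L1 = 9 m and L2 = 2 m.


Given: L1 = 9 m, L2 = 2 m
For a 2-link planar arm, min reach = |L1 - L2| (second link folded back)
Min reach = |9 - 2|
Min reach = 7 m

7 m


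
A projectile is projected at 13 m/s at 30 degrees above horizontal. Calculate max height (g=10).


Given: v0 = 13 m/s, theta = 30 deg, g = 10 m/s^2
sin^2(30) = 1/4
Using H = v0^2 * sin^2(theta) / (2*g)
H = 13^2 * 1/4 / (2*10)
H = 169 * 1/4 / 20
H = 169/4 / 20
H = 169/80 m

169/80 m


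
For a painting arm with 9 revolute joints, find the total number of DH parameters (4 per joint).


Given: 9 joints, 4 DH parameters per joint (d, theta, a, alpha)
Total DH parameters = number_of_joints * 4
Total = 9 * 4
Total = 36

36


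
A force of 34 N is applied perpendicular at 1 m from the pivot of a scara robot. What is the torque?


Given: F = 34 N, r = 1 m, angle = 90 deg (perpendicular)
Using tau = F * r * sin(90)
sin(90) = 1
tau = 34 * 1 * 1
tau = 34 Nm

34 Nm


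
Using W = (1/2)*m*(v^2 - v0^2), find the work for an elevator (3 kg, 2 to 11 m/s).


Given: m = 3 kg, v0 = 2 m/s, v = 11 m/s
Using W = (1/2)*m*(v^2 - v0^2)
v^2 = 11^2 = 121
v0^2 = 2^2 = 4
v^2 - v0^2 = 121 - 4 = 117
W = (1/2)*3*117 = 351/2 J

351/2 J


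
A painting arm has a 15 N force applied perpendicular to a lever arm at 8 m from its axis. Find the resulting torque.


Given: F = 15 N, r = 8 m, angle = 90 deg (perpendicular)
Using tau = F * r * sin(90)
sin(90) = 1
tau = 15 * 8 * 1
tau = 120 Nm

120 Nm


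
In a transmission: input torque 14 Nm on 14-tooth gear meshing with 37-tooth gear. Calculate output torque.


Given: N1 = 14, N2 = 37, T1 = 14 Nm
Using T2/T1 = N2/N1
T2 = T1 * N2 / N1
T2 = 14 * 37 / 14
T2 = 518 / 14
T2 = 37 Nm

37 Nm


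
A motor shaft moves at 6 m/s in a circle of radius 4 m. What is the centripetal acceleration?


Given: v = 6 m/s, r = 4 m
Using a_c = v^2 / r
a_c = 6^2 / 4
a_c = 36 / 4
a_c = 9 m/s^2

9 m/s^2


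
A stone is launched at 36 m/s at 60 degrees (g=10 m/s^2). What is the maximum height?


Given: v0 = 36 m/s, theta = 60 deg, g = 10 m/s^2
sin^2(60) = 3/4
Using H = v0^2 * sin^2(theta) / (2*g)
H = 36^2 * 3/4 / (2*10)
H = 1296 * 3/4 / 20
H = 972 / 20
H = 243/5 m

243/5 m


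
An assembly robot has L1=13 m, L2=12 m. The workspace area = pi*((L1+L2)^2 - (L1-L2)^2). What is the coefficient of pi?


Given: L1 = 13, L2 = 12
(L1+L2)^2 = (25)^2 = 625
(L1-L2)^2 = (1)^2 = 1
Difference = 625 - 1 = 624
This equals 4*L1*L2 = 4*13*12 = 624
Workspace area = 624*pi

624


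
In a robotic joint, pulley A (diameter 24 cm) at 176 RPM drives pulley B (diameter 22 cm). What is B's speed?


Given: D1 = 24 cm, w1 = 176 RPM, D2 = 22 cm
Using D1*w1 = D2*w2
w2 = D1*w1 / D2
w2 = 24*176 / 22
w2 = 4224 / 22
w2 = 192 RPM

192 RPM


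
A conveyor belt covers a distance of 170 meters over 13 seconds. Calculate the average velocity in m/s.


Given: distance d = 170 m, time t = 13 s
Using v = d / t
v = 170 / 13
v = 170/13 m/s

170/13 m/s


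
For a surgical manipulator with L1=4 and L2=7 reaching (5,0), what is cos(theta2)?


Given: L1 = 4, L2 = 7, target (x, y) = (5, 0)
Using cos(theta2) = (x^2 + y^2 - L1^2 - L2^2) / (2*L1*L2)
x^2 + y^2 = 5^2 + 0 = 25
L1^2 + L2^2 = 16 + 49 = 65
Numerator = 25 - 65 = -40
Denominator = 2*4*7 = 56
cos(theta2) = -40/56 = -5/7

-5/7


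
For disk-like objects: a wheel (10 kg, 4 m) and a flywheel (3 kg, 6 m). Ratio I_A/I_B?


Given: M1=10 kg, R1=4 m, M2=3 kg, R2=6 m
For a disk: I = (1/2)*M*R^2, so I_A/I_B = (M1*R1^2)/(M2*R2^2)
M1*R1^2 = 10*16 = 160
M2*R2^2 = 3*36 = 108
I_A/I_B = 160/108 = 40/27

40/27


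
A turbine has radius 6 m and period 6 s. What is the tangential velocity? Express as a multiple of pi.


Given: radius r = 6 m, period T = 6 s
Using v = 2*pi*r / T
v = 2*pi*6 / 6
v = 12*pi / 6
v = 2*pi m/s

2*pi m/s


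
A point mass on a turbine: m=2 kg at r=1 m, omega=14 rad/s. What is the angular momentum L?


Given: m = 2 kg, r = 1 m, omega = 14 rad/s
For a point mass: I = m*r^2
I = 2*1^2 = 2*1 = 2
L = I*omega = 2*14
L = 28 kg*m^2/s

28 kg*m^2/s


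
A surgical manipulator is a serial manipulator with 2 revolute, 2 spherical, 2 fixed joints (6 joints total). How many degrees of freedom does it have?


Given: serial robot with 2 revolute, 2 spherical, 2 fixed joints
DOF contribution per joint type: revolute=1, prismatic=1, spherical=3, fixed=0
DOF = 2*1 + 2*3 + 2*0
DOF = 8

8


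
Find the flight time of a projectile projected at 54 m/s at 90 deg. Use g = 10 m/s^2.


Given: v0 = 54 m/s, theta = 90 deg, g = 10 m/s^2
sin(90) = 1
Using T = 2*v0*sin(theta) / g
T = 2*54*1 / 10
T = 108 / 10
T = 54/5 s

54/5 s


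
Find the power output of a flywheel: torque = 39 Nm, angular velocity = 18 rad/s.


Given: tau = 39 Nm, omega = 18 rad/s
Using P = tau * omega
P = 39 * 18
P = 702 W

702 W


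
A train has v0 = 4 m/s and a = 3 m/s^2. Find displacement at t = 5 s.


Given: v0 = 4 m/s, a = 3 m/s^2, t = 5 s
Using s = v0*t + (1/2)*a*t^2
s = 4*5 + (1/2)*3*5^2
s = 20 + (1/2)*75
s = 20 + 75/2
s = 115/2

115/2 m


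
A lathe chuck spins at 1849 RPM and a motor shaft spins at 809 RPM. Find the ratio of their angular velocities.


Given: RPM_A = 1849, RPM_B = 809
omega = 2*pi*RPM/60, so omega_A/omega_B = RPM_A / RPM_B
omega_A/omega_B = 1849 / 809
omega_A/omega_B = 1849/809

1849/809


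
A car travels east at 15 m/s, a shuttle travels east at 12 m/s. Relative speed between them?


Given: v_A = 15 m/s east, v_B = 12 m/s east
Both move in the same direction; relative speed = |v_A - v_B|
|15 - 12| = |3|
= 3 m/s

3 m/s


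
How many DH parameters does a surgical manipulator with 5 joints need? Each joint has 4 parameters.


Given: 5 joints, 4 DH parameters per joint (d, theta, a, alpha)
Total DH parameters = number_of_joints * 4
Total = 5 * 4
Total = 20

20


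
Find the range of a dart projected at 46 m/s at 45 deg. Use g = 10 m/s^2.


Given: v0 = 46 m/s, theta = 45 deg, g = 10 m/s^2
sin(2*45) = sin(90) = 1
Using R = v0^2 * sin(2*theta) / g
R = 46^2 * 1 / 10
R = 2116 / 10
R = 1058/5 m

1058/5 m


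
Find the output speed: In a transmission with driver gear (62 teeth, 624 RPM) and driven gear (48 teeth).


Given: N1 = 62 teeth, w1 = 624 RPM, N2 = 48 teeth
Using N1*w1 = N2*w2
w2 = N1*w1 / N2
w2 = 62*624 / 48
w2 = 38688 / 48
w2 = 806 RPM

806 RPM


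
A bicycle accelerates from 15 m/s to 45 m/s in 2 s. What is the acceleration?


Given: initial velocity v0 = 15 m/s, final velocity v = 45 m/s, time t = 2 s
Using a = (v - v0) / t
a = (45 - 15) / 2
a = 30 / 2
a = 15 m/s^2

15 m/s^2


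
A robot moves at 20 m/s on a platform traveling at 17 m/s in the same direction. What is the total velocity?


Given: object velocity = 20 m/s, platform velocity = 17 m/s (same direction)
Using classical velocity addition: v_total = v_object + v_platform
v_total = 20 + 17
v_total = 37 m/s

37 m/s


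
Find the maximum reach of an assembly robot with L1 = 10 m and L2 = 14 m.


Given: L1 = 10 m, L2 = 14 m
For a 2-link planar arm, max reach = L1 + L2 (fully extended)
Max reach = 10 + 14
Max reach = 24 m

24 m


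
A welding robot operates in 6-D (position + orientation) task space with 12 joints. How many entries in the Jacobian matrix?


Given: task space dimension = 6, joints = 12
Jacobian is a 6 x 12 matrix
Total entries = rows * columns
Total = 6 * 12
Total = 72

72


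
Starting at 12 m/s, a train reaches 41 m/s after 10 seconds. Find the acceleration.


Given: initial velocity v0 = 12 m/s, final velocity v = 41 m/s, time t = 10 s
Using a = (v - v0) / t
a = (41 - 12) / 10
a = 29 / 10
a = 29/10 m/s^2

29/10 m/s^2


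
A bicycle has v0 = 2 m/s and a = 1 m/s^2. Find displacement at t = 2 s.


Given: v0 = 2 m/s, a = 1 m/s^2, t = 2 s
Using s = v0*t + (1/2)*a*t^2
s = 2*2 + (1/2)*1*2^2
s = 4 + (1/2)*4
s = 4 + 2
s = 6

6 m


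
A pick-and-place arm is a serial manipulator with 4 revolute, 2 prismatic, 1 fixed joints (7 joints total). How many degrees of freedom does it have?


Given: serial robot with 4 revolute, 2 prismatic, 1 fixed joints
DOF contribution per joint type: revolute=1, prismatic=1, spherical=3, fixed=0
DOF = 4*1 + 2*1 + 1*0
DOF = 6

6


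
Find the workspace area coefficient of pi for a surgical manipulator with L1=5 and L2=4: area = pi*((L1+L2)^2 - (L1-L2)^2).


Given: L1 = 5, L2 = 4
(L1+L2)^2 = (9)^2 = 81
(L1-L2)^2 = (1)^2 = 1
Difference = 81 - 1 = 80
This equals 4*L1*L2 = 4*5*4 = 80
Workspace area = 80*pi

80


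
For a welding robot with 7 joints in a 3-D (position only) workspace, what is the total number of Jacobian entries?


Given: task space dimension = 3, joints = 7
Jacobian is a 3 x 7 matrix
Total entries = rows * columns
Total = 3 * 7
Total = 21

21


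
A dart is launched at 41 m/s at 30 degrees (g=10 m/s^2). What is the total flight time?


Given: v0 = 41 m/s, theta = 30 deg, g = 10 m/s^2
sin(30) = 1/2
Using T = 2*v0*sin(theta) / g
T = 2*41*1/2 / 10
T = 41 / 10
T = 41/10 s

41/10 s


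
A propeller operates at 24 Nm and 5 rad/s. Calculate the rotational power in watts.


Given: tau = 24 Nm, omega = 5 rad/s
Using P = tau * omega
P = 24 * 5
P = 120 W

120 W


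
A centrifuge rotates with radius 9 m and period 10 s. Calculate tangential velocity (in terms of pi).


Given: radius r = 9 m, period T = 10 s
Using v = 2*pi*r / T
v = 2*pi*9 / 10
v = 18*pi / 10
v = 9/5*pi m/s

9/5*pi m/s


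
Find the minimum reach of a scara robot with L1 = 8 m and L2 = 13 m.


Given: L1 = 8 m, L2 = 13 m
For a 2-link planar arm, min reach = |L1 - L2| (second link folded back)
Min reach = |8 - 13|
Min reach = 5 m

5 m


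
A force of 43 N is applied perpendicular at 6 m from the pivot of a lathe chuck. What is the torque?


Given: F = 43 N, r = 6 m, angle = 90 deg (perpendicular)
Using tau = F * r * sin(90)
sin(90) = 1
tau = 43 * 6 * 1
tau = 258 Nm

258 Nm


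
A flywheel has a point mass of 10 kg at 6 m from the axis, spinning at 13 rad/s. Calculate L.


Given: m = 10 kg, r = 6 m, omega = 13 rad/s
For a point mass: I = m*r^2
I = 10*6^2 = 10*36 = 360
L = I*omega = 360*13
L = 4680 kg*m^2/s

4680 kg*m^2/s


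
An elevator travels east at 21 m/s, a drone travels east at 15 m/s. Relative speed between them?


Given: v_A = 21 m/s east, v_B = 15 m/s east
Both move in the same direction; relative speed = |v_A - v_B|
|21 - 15| = |6|
= 6 m/s

6 m/s


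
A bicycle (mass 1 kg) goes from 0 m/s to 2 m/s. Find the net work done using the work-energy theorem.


Given: m = 1 kg, v0 = 0 m/s, v = 2 m/s
Using W = (1/2)*m*(v^2 - v0^2)
v^2 = 2^2 = 4
v0^2 = 0^2 = 0
v^2 - v0^2 = 4 - 0 = 4
W = (1/2)*1*4 = 2 J

2 J


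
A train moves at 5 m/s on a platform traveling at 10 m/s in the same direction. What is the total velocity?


Given: object velocity = 5 m/s, platform velocity = 10 m/s (same direction)
Using classical velocity addition: v_total = v_object + v_platform
v_total = 5 + 10
v_total = 15 m/s

15 m/s


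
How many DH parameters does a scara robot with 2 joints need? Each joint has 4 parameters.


Given: 2 joints, 4 DH parameters per joint (d, theta, a, alpha)
Total DH parameters = number_of_joints * 4
Total = 2 * 4
Total = 8

8


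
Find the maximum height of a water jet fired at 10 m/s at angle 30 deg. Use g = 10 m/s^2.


Given: v0 = 10 m/s, theta = 30 deg, g = 10 m/s^2
sin^2(30) = 1/4
Using H = v0^2 * sin^2(theta) / (2*g)
H = 10^2 * 1/4 / (2*10)
H = 100 * 1/4 / 20
H = 25 / 20
H = 5/4 m

5/4 m


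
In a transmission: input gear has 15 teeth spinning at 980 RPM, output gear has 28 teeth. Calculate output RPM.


Given: N1 = 15 teeth, w1 = 980 RPM, N2 = 28 teeth
Using N1*w1 = N2*w2
w2 = N1*w1 / N2
w2 = 15*980 / 28
w2 = 14700 / 28
w2 = 525 RPM

525 RPM


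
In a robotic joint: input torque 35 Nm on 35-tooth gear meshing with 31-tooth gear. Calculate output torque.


Given: N1 = 35, N2 = 31, T1 = 35 Nm
Using T2/T1 = N2/N1
T2 = T1 * N2 / N1
T2 = 35 * 31 / 35
T2 = 1085 / 35
T2 = 31 Nm

31 Nm


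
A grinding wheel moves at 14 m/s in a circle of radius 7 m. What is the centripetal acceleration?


Given: v = 14 m/s, r = 7 m
Using a_c = v^2 / r
a_c = 14^2 / 7
a_c = 196 / 7
a_c = 28 m/s^2

28 m/s^2


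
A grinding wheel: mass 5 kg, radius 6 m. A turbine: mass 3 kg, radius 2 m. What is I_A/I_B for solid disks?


Given: M1=5 kg, R1=6 m, M2=3 kg, R2=2 m
For a disk: I = (1/2)*M*R^2, so I_A/I_B = (M1*R1^2)/(M2*R2^2)
M1*R1^2 = 5*36 = 180
M2*R2^2 = 3*4 = 12
I_A/I_B = 180/12 = 15

15


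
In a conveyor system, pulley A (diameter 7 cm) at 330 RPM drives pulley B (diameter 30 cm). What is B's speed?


Given: D1 = 7 cm, w1 = 330 RPM, D2 = 30 cm
Using D1*w1 = D2*w2
w2 = D1*w1 / D2
w2 = 7*330 / 30
w2 = 2310 / 30
w2 = 77 RPM

77 RPM


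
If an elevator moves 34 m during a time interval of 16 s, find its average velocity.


Given: distance d = 34 m, time t = 16 s
Using v = d / t
v = 34 / 16
v = 17/8 m/s

17/8 m/s
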